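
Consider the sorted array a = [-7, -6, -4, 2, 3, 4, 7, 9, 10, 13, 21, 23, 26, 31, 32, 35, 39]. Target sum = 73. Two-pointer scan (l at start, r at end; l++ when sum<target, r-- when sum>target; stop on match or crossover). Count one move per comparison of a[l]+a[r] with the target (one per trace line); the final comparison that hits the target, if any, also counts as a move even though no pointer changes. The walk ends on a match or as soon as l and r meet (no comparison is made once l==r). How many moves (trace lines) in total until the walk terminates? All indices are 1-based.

[1,17] -7+39=32 <73 → l++
[2,17] -6+39=33 <73 → l++
[3,17] -4+39=35 <73 → l++
[4,17] 2+39=41 <73 → l++
[5,17] 3+39=42 <73 → l++
[6,17] 4+39=43 <73 → l++
[7,17] 7+39=46 <73 → l++
[8,17] 9+39=48 <73 → l++
[9,17] 10+39=49 <73 → l++
[10,17] 13+39=52 <73 → l++
[11,17] 21+39=60 <73 → l++
[12,17] 23+39=62 <73 → l++
[13,17] 26+39=65 <73 → l++
[14,17] 31+39=70 <73 → l++
[15,17] 32+39=71 <73 → l++
[16,17] 35+39=74 >73 → r--

16 moves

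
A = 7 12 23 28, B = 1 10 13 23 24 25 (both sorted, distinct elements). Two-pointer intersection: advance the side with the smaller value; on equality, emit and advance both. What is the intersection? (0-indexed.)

i=0 j=0: 7>1, j++
i=0 j=1: 7<10, i++
i=1 j=1: 12>10, j++
i=1 j=2: 12<13, i++
i=2 j=2: 23>13, j++
i=2 j=3: 23==23 emit, i++,j++
i=3 j=4: 28>24, j++
i=3 j=5: 28>25, j++

intersection = [23]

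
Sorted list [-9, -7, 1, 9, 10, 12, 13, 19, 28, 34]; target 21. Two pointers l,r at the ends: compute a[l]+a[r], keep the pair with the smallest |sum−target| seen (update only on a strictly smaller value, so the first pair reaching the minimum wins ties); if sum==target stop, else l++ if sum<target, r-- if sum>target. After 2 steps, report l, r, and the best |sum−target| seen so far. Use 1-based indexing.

[1,10] -9+34=25 d=4 * → r--
[1,9] -9+28=19 d=2 * → l++

l=2, r=9, best |Δ|=2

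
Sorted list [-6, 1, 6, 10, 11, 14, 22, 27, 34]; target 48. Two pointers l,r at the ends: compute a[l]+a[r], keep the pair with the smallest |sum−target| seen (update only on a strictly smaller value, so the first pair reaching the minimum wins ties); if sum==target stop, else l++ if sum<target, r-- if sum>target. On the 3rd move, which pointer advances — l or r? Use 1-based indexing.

l=1 r=9: -6+34=28 d=20 *, l++
l=2 r=9: 1+34=35 d=13 *, l++
l=3 r=9: 6+34=40 d=8 *, l++

l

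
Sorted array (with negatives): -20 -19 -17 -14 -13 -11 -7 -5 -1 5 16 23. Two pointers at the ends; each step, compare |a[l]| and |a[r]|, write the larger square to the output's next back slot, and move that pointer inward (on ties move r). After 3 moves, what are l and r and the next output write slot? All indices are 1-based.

l=3, r=11, next write slot=9

l=1 r=12: |-20|<=|23| out[12]=529, r--
l=1 r=11: |-20|>|16| out[11]=400, l++
l=2 r=11: |-19|>|16| out[10]=361, l++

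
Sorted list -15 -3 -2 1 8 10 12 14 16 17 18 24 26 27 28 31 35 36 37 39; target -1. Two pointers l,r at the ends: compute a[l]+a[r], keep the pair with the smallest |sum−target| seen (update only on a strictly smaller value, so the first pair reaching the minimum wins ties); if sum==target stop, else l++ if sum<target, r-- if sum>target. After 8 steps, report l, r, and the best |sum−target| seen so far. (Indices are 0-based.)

[0,19] -15+39=24 d=25 * → r--
[0,18] -15+37=22 d=23 * → r--
[0,17] -15+36=21 d=22 * → r--
[0,16] -15+35=20 d=21 * → r--
[0,15] -15+31=16 d=17 * → r--
[0,14] -15+28=13 d=14 * → r--
[0,13] -15+27=12 d=13 * → r--
[0,12] -15+26=11 d=12 * → r--

l=0, r=11, best |Δ|=12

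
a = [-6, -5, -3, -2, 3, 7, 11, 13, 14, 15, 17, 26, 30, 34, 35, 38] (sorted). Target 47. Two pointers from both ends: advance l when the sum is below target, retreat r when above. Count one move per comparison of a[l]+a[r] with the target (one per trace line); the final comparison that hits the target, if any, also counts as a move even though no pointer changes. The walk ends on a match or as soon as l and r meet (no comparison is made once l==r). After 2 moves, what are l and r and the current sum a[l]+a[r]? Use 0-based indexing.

l=2, r=15, sum=35

[0,15] -6+38=32 <47 → l++
[1,15] -5+38=33 <47 → l++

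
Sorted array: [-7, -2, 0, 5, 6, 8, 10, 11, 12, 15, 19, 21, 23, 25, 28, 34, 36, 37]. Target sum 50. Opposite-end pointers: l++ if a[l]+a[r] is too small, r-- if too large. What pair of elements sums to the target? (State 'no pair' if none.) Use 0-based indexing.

[0,17] -7+37=30 <50 → l++
[1,17] -2+37=35 <50 → l++
[2,17] 0+37=37 <50 → l++
[3,17] 5+37=42 <50 → l++
[4,17] 6+37=43 <50 → l++
[5,17] 8+37=45 <50 → l++
[6,17] 10+37=47 <50 → l++
[7,17] 11+37=48 <50 → l++
[8,17] 12+37=49 <50 → l++
[9,17] 15+37=52 >50 → r--
[9,16] 15+36=51 >50 → r--
[9,15] 15+34=49 <50 → l++
[10,15] 19+34=53 >50 → r--
[10,14] 19+28=47 <50 → l++
[11,14] 21+28=49 <50 → l++
[12,14] 23+28=51 >50 → r--
[12,13] 23+25=48 <50 → l++

no pair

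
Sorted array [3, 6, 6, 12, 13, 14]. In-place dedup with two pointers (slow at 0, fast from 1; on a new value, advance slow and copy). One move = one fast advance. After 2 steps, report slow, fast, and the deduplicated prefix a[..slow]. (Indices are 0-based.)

(s=0,f=1) a[fast]=6≠a[slow]=3 write a[1]=6 → slow++,fast++
(s=1,f=2) a[fast]=6=a[slow] dup → fast++

slow=1, fast=3, prefix=[3, 6]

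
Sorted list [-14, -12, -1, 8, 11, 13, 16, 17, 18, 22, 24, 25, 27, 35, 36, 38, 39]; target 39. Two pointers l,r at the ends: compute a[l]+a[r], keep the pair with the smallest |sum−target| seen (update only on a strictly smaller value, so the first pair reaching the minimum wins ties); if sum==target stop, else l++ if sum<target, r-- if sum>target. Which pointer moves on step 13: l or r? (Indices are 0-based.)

r

l=0 r=16: -14+39=25 d=14 *, l++
l=1 r=16: -12+39=27 d=12 *, l++
l=2 r=16: -1+39=38 d=1 *, l++
l=3 r=16: 8+39=47 d=8, r--
l=3 r=15: 8+38=46 d=7, r--
l=3 r=14: 8+36=44 d=5, r--
l=3 r=13: 8+35=43 d=4, r--
l=3 r=12: 8+27=35 d=4, l++
l=4 r=12: 11+27=38 d=1, l++
l=5 r=12: 13+27=40 d=1, r--
l=5 r=11: 13+25=38 d=1, l++
l=6 r=11: 16+25=41 d=2, r--
l=6 r=10: 16+24=40 d=1, r--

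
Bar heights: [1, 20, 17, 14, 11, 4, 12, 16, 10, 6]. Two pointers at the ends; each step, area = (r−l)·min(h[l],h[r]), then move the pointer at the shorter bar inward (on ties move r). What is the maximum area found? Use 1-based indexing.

l=1 r=10: min(1,6)*9=9 best=9 *, l++
l=2 r=10: min(20,6)*8=48 best=48 *, r--
l=2 r=9: min(20,10)*7=70 best=70 *, r--
l=2 r=8: min(20,16)*6=96 best=96 *, r--
l=2 r=7: min(20,12)*5=60 best=96, r--
l=2 r=6: min(20,4)*4=16 best=96, r--
l=2 r=5: min(20,11)*3=33 best=96, r--
l=2 r=4: min(20,14)*2=28 best=96, r--
l=2 r=3: min(20,17)*1=17 best=96, r--

max area = 96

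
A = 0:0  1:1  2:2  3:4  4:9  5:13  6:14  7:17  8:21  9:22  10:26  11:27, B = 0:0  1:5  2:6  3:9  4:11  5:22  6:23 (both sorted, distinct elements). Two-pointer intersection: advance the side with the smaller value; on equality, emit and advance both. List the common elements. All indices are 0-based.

intersection = [0, 9, 22]

i=0 j=0: 0==0 emit, i++,j++
i=1 j=1: 1<5, i++
i=2 j=1: 2<5, i++
i=3 j=1: 4<5, i++
i=4 j=1: 9>5, j++
i=4 j=2: 9>6, j++
i=4 j=3: 9==9 emit, i++,j++
i=5 j=4: 13>11, j++
i=5 j=5: 13<22, i++
i=6 j=5: 14<22, i++
i=7 j=5: 17<22, i++
i=8 j=5: 21<22, i++
i=9 j=5: 22==22 emit, i++,j++
i=10 j=6: 26>23, j++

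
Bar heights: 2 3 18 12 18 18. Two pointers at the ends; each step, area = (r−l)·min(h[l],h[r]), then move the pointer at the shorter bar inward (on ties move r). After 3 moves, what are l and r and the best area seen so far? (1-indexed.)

l=3, r=5, best area=54

[1,6] min(2,18)*5=10 best=10 * → l++
[2,6] min(3,18)*4=12 best=12 * → l++
[3,6] min(18,18)*3=54 best=54 * → r--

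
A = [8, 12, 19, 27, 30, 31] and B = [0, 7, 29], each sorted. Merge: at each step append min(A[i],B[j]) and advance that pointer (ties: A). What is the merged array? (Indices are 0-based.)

[0, 7, 8, 12, 19, 27, 29, 30, 31]

[i=0,j=0] A[i]=8>B[j]=0 take 0 → j++
[i=0,j=1] A[i]=8>B[j]=7 take 7 → j++
[i=0,j=2] A[i]=8<=B[j]=29 take 8 → i++
[i=1,j=2] A[i]=12<=B[j]=29 take 12 → i++
[i=2,j=2] A[i]=19<=B[j]=29 take 19 → i++
[i=3,j=2] A[i]=27<=B[j]=29 take 27 → i++
[i=4,j=2] A[i]=30>B[j]=29 take 29 → j++
[i=4,j=3] B done, take A[i]=30 → i++
[i=5,j=3] B done, take A[i]=31 → i++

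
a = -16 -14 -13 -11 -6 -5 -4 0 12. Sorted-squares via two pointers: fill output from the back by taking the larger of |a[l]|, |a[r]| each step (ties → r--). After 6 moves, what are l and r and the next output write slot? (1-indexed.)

l=6, r=8, next write slot=3

[1,9] |-16|>|12| out[9]=256 → l++
[2,9] |-14|>|12| out[8]=196 → l++
[3,9] |-13|>|12| out[7]=169 → l++
[4,9] |-11|<=|12| out[6]=144 → r--
[4,8] |-11|>|0| out[5]=121 → l++
[5,8] |-6|>|0| out[4]=36 → l++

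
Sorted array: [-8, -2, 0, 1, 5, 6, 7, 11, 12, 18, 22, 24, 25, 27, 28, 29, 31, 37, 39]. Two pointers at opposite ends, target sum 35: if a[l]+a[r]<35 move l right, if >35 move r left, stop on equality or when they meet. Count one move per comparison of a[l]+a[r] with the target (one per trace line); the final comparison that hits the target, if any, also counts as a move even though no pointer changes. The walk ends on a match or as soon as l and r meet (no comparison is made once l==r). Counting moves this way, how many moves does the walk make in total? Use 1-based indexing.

3 moves

l=1 r=19: -8+39=31 <35, l++
l=2 r=19: -2+39=37 >35, r--
l=2 r=18: -2+37=35, found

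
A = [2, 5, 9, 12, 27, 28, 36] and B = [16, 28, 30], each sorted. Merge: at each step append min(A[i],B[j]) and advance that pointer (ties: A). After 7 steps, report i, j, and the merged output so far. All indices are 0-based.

i=6, j=1, merged so far=[2, 5, 9, 12, 16, 27, 28]

[i=0,j=0] A[i]=2<=B[j]=16 take 2 → i++
[i=1,j=0] A[i]=5<=B[j]=16 take 5 → i++
[i=2,j=0] A[i]=9<=B[j]=16 take 9 → i++
[i=3,j=0] A[i]=12<=B[j]=16 take 12 → i++
[i=4,j=0] A[i]=27>B[j]=16 take 16 → j++
[i=4,j=1] A[i]=27<=B[j]=28 take 27 → i++
[i=5,j=1] A[i]=28<=B[j]=28 take 28 → i++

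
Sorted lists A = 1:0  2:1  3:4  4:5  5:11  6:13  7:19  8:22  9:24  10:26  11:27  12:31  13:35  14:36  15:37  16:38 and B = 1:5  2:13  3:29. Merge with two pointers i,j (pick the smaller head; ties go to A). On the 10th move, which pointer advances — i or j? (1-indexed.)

i

[i=1,j=1] A[i]=0<=B[j]=5 take 0 → i++
[i=2,j=1] A[i]=1<=B[j]=5 take 1 → i++
[i=3,j=1] A[i]=4<=B[j]=5 take 4 → i++
[i=4,j=1] A[i]=5<=B[j]=5 take 5 → i++
[i=5,j=1] A[i]=11>B[j]=5 take 5 → j++
[i=5,j=2] A[i]=11<=B[j]=13 take 11 → i++
[i=6,j=2] A[i]=13<=B[j]=13 take 13 → i++
[i=7,j=2] A[i]=19>B[j]=13 take 13 → j++
[i=7,j=3] A[i]=19<=B[j]=29 take 19 → i++
[i=8,j=3] A[i]=22<=B[j]=29 take 22 → i++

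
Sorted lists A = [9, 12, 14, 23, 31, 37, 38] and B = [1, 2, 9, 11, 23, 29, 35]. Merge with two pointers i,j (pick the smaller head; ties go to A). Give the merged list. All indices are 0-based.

[i=0,j=0] A[i]=9>B[j]=1 take 1 → j++
[i=0,j=1] A[i]=9>B[j]=2 take 2 → j++
[i=0,j=2] A[i]=9<=B[j]=9 take 9 → i++
[i=1,j=2] A[i]=12>B[j]=9 take 9 → j++
[i=1,j=3] A[i]=12>B[j]=11 take 11 → j++
[i=1,j=4] A[i]=12<=B[j]=23 take 12 → i++
[i=2,j=4] A[i]=14<=B[j]=23 take 14 → i++
[i=3,j=4] A[i]=23<=B[j]=23 take 23 → i++
[i=4,j=4] A[i]=31>B[j]=23 take 23 → j++
[i=4,j=5] A[i]=31>B[j]=29 take 29 → j++
[i=4,j=6] A[i]=31<=B[j]=35 take 31 → i++
[i=5,j=6] A[i]=37>B[j]=35 take 35 → j++
[i=5,j=7] B done, take A[i]=37 → i++
[i=6,j=7] B done, take A[i]=38 → i++

[1, 2, 9, 9, 11, 12, 14, 23, 23, 29, 31, 35, 37, 38]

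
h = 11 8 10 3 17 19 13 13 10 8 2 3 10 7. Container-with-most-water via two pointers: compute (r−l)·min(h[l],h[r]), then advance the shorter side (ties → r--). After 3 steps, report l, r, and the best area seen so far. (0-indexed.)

l=0 r=13: min(11,7)*13=91 best=91 *, r--
l=0 r=12: min(11,10)*12=120 best=120 *, r--
l=0 r=11: min(11,3)*11=33 best=120, r--

l=0, r=10, best area=120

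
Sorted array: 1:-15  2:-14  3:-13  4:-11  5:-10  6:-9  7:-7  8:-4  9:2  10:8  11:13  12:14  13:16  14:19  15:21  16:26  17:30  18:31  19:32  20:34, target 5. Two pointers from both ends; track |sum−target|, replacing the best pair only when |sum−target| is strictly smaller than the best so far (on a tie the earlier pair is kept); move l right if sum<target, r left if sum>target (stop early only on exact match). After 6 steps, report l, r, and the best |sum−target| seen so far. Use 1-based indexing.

l=1 r=20: -15+34=19 d=14 *, r--
l=1 r=19: -15+32=17 d=12 *, r--
l=1 r=18: -15+31=16 d=11 *, r--
l=1 r=17: -15+30=15 d=10 *, r--
l=1 r=16: -15+26=11 d=6 *, r--
l=1 r=15: -15+21=6 d=1 *, r--

l=1, r=14, best |Δ|=1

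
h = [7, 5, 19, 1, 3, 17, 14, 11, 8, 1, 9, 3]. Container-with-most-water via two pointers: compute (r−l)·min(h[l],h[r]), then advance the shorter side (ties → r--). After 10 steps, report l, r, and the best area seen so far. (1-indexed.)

l=3, r=4, best area=72

[1,12] min(7,3)*11=33 best=33 * → r--
[1,11] min(7,9)*10=70 best=70 * → l++
[2,11] min(5,9)*9=45 best=70 → l++
[3,11] min(19,9)*8=72 best=72 * → r--
[3,10] min(19,1)*7=7 best=72 → r--
[3,9] min(19,8)*6=48 best=72 → r--
[3,8] min(19,11)*5=55 best=72 → r--
[3,7] min(19,14)*4=56 best=72 → r--
[3,6] min(19,17)*3=51 best=72 → r--
[3,5] min(19,3)*2=6 best=72 → r--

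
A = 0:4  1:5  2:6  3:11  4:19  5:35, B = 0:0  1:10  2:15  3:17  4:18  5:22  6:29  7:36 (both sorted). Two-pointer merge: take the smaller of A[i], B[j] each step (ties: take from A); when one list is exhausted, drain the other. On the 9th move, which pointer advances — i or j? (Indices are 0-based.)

j

[i=0,j=0] A[i]=4>B[j]=0 take 0 → j++
[i=0,j=1] A[i]=4<=B[j]=10 take 4 → i++
[i=1,j=1] A[i]=5<=B[j]=10 take 5 → i++
[i=2,j=1] A[i]=6<=B[j]=10 take 6 → i++
[i=3,j=1] A[i]=11>B[j]=10 take 10 → j++
[i=3,j=2] A[i]=11<=B[j]=15 take 11 → i++
[i=4,j=2] A[i]=19>B[j]=15 take 15 → j++
[i=4,j=3] A[i]=19>B[j]=17 take 17 → j++
[i=4,j=4] A[i]=19>B[j]=18 take 18 → j++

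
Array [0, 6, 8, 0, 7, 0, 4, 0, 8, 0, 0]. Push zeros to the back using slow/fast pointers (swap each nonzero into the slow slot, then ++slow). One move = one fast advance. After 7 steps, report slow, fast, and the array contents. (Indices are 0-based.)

slow=4, fast=7, a=[6, 8, 7, 4, 0, 0, 0, 0, 8, 0, 0]

slow=0 fast=0: a[fast]=0, fast++
slow=0 fast=1: a[fast]=6≠0 swap→a[0]=6, slow++,fast++
slow=1 fast=2: a[fast]=8≠0 swap→a[1]=8, slow++,fast++
slow=2 fast=3: a[fast]=0, fast++
slow=2 fast=4: a[fast]=7≠0 swap→a[2]=7, slow++,fast++
slow=3 fast=5: a[fast]=0, fast++
slow=3 fast=6: a[fast]=4≠0 swap→a[3]=4, slow++,fast++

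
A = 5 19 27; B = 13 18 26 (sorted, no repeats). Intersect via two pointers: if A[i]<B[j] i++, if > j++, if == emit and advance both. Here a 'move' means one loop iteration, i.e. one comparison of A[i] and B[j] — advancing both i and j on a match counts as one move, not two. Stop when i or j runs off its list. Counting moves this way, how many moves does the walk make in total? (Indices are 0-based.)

5 moves

i=0 j=0: 5<13, i++
i=1 j=0: 19>13, j++
i=1 j=1: 19>18, j++
i=1 j=2: 19<26, i++
i=2 j=2: 27>26, j++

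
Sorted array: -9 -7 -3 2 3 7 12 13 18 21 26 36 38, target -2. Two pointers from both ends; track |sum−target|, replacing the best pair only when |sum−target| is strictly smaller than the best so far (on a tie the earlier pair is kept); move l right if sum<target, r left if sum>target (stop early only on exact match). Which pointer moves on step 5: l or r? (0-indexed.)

r

[0,12] -9+38=29 d=31 * → r--
[0,11] -9+36=27 d=29 * → r--
[0,10] -9+26=17 d=19 * → r--
[0,9] -9+21=12 d=14 * → r--
[0,8] -9+18=9 d=11 * → r--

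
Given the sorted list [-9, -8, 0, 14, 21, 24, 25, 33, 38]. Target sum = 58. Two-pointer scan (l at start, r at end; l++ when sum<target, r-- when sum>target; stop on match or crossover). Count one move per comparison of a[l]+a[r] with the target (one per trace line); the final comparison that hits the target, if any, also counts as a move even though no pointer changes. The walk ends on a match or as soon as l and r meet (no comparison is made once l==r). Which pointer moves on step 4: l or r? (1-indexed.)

l=1 r=9: -9+38=29 <58, l++
l=2 r=9: -8+38=30 <58, l++
l=3 r=9: 0+38=38 <58, l++
l=4 r=9: 14+38=52 <58, l++

l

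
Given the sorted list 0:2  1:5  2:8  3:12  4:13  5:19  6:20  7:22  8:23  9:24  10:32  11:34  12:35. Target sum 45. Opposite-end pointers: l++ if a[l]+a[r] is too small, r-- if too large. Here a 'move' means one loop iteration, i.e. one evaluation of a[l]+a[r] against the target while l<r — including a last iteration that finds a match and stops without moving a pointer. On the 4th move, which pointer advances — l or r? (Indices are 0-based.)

r

l=0 r=12: 2+35=37 <45, l++
l=1 r=12: 5+35=40 <45, l++
l=2 r=12: 8+35=43 <45, l++
l=3 r=12: 12+35=47 >45, r--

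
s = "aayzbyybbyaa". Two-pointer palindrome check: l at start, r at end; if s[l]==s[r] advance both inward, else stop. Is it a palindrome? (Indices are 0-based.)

[0,11] 'a'=='a' → l++,r--
[1,10] 'a'=='a' → l++,r--
[2,9] 'y'=='y' → l++,r--
[3,8] 'z'!='b' → stop

not a palindrome (mismatch at 3,8)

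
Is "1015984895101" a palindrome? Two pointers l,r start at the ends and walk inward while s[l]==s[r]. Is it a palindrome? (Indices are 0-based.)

[0,12] '1'=='1' → l++,r--
[1,11] '0'=='0' → l++,r--
[2,10] '1'=='1' → l++,r--
[3,9] '5'=='5' → l++,r--
[4,8] '9'=='9' → l++,r--
[5,7] '8'=='8' → l++,r--

palindrome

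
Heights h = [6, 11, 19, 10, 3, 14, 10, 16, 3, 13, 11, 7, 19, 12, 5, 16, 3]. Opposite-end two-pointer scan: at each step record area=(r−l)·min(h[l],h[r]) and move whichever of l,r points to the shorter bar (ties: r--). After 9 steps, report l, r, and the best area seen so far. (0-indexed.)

l=2, r=9, best area=208

l=0 r=16: min(6,3)*16=48 best=48 *, r--
l=0 r=15: min(6,16)*15=90 best=90 *, l++
l=1 r=15: min(11,16)*14=154 best=154 *, l++
l=2 r=15: min(19,16)*13=208 best=208 *, r--
l=2 r=14: min(19,5)*12=60 best=208, r--
l=2 r=13: min(19,12)*11=132 best=208, r--
l=2 r=12: min(19,19)*10=190 best=208, r--
l=2 r=11: min(19,7)*9=63 best=208, r--
l=2 r=10: min(19,11)*8=88 best=208, r--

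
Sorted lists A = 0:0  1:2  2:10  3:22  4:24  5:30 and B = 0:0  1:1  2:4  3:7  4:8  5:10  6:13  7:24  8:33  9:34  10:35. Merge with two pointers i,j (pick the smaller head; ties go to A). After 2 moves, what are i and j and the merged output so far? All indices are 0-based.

i=1, j=1, merged so far=[0, 0]

i=0 j=0: A[i]=0<=B[j]=0 take 0, i++
i=1 j=0: A[i]=2>B[j]=0 take 0, j++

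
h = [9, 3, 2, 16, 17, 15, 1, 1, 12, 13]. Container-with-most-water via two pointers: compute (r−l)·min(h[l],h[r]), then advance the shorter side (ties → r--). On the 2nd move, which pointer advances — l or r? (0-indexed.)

[0,9] min(9,13)*9=81 best=81 * → l++
[1,9] min(3,13)*8=24 best=81 → l++

l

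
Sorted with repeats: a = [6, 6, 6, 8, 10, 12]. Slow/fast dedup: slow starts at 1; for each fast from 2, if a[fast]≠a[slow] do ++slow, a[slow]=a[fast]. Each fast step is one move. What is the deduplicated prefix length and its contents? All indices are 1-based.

length 4; prefix = [6, 8, 10, 12]

slow=1 fast=2: a[fast]=6=a[slow] dup, fast++
slow=1 fast=3: a[fast]=6=a[slow] dup, fast++
slow=1 fast=4: a[fast]=8≠a[slow]=6 write a[2]=8, slow++,fast++
slow=2 fast=5: a[fast]=10≠a[slow]=8 write a[3]=10, slow++,fast++
slow=3 fast=6: a[fast]=12≠a[slow]=10 write a[4]=12, slow++,fast++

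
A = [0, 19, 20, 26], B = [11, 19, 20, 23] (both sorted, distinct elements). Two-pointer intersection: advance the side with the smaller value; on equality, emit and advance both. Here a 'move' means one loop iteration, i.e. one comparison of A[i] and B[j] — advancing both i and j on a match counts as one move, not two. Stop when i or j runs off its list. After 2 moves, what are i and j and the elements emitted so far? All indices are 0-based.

i=1, j=1, emitted=[]

i=0 j=0: 0<11, i++
i=1 j=0: 19>11, j++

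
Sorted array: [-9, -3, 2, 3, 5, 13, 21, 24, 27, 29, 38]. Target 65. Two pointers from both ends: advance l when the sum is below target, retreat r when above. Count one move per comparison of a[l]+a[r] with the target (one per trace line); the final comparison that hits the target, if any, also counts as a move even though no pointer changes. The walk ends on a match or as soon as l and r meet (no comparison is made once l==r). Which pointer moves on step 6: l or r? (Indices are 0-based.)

[0,10] -9+38=29 <65 → l++
[1,10] -3+38=35 <65 → l++
[2,10] 2+38=40 <65 → l++
[3,10] 3+38=41 <65 → l++
[4,10] 5+38=43 <65 → l++
[5,10] 13+38=51 <65 → l++

l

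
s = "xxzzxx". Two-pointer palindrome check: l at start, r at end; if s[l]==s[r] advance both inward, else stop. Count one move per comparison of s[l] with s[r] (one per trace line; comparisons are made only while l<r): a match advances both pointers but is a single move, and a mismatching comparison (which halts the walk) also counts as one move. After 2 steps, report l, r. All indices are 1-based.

l=3, r=4

l=1 r=6: 'x'=='x', l++,r--
l=2 r=5: 'x'=='x', l++,r--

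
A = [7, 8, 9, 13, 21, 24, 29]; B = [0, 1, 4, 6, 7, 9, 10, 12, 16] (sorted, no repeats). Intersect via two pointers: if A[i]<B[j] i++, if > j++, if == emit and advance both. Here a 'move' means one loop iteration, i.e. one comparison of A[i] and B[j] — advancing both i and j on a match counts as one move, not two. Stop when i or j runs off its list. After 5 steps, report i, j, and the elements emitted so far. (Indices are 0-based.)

i=0 j=0: 7>0, j++
i=0 j=1: 7>1, j++
i=0 j=2: 7>4, j++
i=0 j=3: 7>6, j++
i=0 j=4: 7==7 emit, i++,j++

i=1, j=5, emitted=[7]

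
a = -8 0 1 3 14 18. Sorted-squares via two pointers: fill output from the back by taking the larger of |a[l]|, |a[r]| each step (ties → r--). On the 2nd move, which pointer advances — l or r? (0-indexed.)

r

l=0 r=5: |-8|<=|18| out[5]=324, r--
l=0 r=4: |-8|<=|14| out[4]=196, r--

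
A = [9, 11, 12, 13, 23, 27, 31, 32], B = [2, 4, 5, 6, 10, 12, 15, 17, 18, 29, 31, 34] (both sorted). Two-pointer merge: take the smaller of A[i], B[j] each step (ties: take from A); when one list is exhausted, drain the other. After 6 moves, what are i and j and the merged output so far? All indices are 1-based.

i=2, j=6, merged so far=[2, 4, 5, 6, 9, 10]

[i=1,j=1] A[i]=9>B[j]=2 take 2 → j++
[i=1,j=2] A[i]=9>B[j]=4 take 4 → j++
[i=1,j=3] A[i]=9>B[j]=5 take 5 → j++
[i=1,j=4] A[i]=9>B[j]=6 take 6 → j++
[i=1,j=5] A[i]=9<=B[j]=10 take 9 → i++
[i=2,j=5] A[i]=11>B[j]=10 take 10 → j++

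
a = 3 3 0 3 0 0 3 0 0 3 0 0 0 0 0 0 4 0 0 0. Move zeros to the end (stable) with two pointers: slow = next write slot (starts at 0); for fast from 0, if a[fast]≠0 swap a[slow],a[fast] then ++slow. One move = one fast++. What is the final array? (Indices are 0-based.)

[3, 3, 3, 3, 3, 4, 0, 0, 0, 0, 0, 0, 0, 0, 0, 0, 0, 0, 0, 0]

slow=0 fast=0: a[fast]=3≠0 swap→a[0]=3, slow++,fast++
slow=1 fast=1: a[fast]=3≠0 swap→a[1]=3, slow++,fast++
slow=2 fast=2: a[fast]=0, fast++
slow=2 fast=3: a[fast]=3≠0 swap→a[2]=3, slow++,fast++
slow=3 fast=4: a[fast]=0, fast++
slow=3 fast=5: a[fast]=0, fast++
slow=3 fast=6: a[fast]=3≠0 swap→a[3]=3, slow++,fast++
slow=4 fast=7: a[fast]=0, fast++
slow=4 fast=8: a[fast]=0, fast++
slow=4 fast=9: a[fast]=3≠0 swap→a[4]=3, slow++,fast++
slow=5 fast=10: a[fast]=0, fast++
slow=5 fast=11: a[fast]=0, fast++
slow=5 fast=12: a[fast]=0, fast++
slow=5 fast=13: a[fast]=0, fast++
slow=5 fast=14: a[fast]=0, fast++
slow=5 fast=15: a[fast]=0, fast++
slow=5 fast=16: a[fast]=4≠0 swap→a[5]=4, slow++,fast++
slow=6 fast=17: a[fast]=0, fast++
slow=6 fast=18: a[fast]=0, fast++
slow=6 fast=19: a[fast]=0, fast++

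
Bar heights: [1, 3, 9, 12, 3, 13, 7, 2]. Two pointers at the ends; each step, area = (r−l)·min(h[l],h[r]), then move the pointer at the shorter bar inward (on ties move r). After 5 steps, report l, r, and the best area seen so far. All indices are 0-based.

l=0 r=7: min(1,2)*7=7 best=7 *, l++
l=1 r=7: min(3,2)*6=12 best=12 *, r--
l=1 r=6: min(3,7)*5=15 best=15 *, l++
l=2 r=6: min(9,7)*4=28 best=28 *, r--
l=2 r=5: min(9,13)*3=27 best=28, l++

l=3, r=5, best area=28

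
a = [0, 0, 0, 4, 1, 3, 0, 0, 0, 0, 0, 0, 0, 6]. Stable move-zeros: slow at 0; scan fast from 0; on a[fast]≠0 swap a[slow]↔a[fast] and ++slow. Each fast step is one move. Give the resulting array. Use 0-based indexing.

slow=0 fast=0: a[fast]=0, fast++
slow=0 fast=1: a[fast]=0, fast++
slow=0 fast=2: a[fast]=0, fast++
slow=0 fast=3: a[fast]=4≠0 swap→a[0]=4, slow++,fast++
slow=1 fast=4: a[fast]=1≠0 swap→a[1]=1, slow++,fast++
slow=2 fast=5: a[fast]=3≠0 swap→a[2]=3, slow++,fast++
slow=3 fast=6: a[fast]=0, fast++
slow=3 fast=7: a[fast]=0, fast++
slow=3 fast=8: a[fast]=0, fast++
slow=3 fast=9: a[fast]=0, fast++
slow=3 fast=10: a[fast]=0, fast++
slow=3 fast=11: a[fast]=0, fast++
slow=3 fast=12: a[fast]=0, fast++
slow=3 fast=13: a[fast]=6≠0 swap→a[3]=6, slow++,fast++

[4, 1, 3, 6, 0, 0, 0, 0, 0, 0, 0, 0, 0, 0]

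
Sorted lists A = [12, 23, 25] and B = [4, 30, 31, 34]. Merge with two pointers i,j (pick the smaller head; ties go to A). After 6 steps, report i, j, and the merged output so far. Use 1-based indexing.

[i=1,j=1] A[i]=12>B[j]=4 take 4 → j++
[i=1,j=2] A[i]=12<=B[j]=30 take 12 → i++
[i=2,j=2] A[i]=23<=B[j]=30 take 23 → i++
[i=3,j=2] A[i]=25<=B[j]=30 take 25 → i++
[i=4,j=2] A done, take B[j]=30 → j++
[i=4,j=3] A done, take B[j]=31 → j++

i=4, j=4, merged so far=[4, 12, 23, 25, 30, 31]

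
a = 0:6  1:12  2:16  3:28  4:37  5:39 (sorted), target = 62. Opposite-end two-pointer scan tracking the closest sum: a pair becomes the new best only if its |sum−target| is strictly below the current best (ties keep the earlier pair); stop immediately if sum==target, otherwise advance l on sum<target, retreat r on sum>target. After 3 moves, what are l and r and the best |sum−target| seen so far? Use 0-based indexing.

l=0 r=5: 6+39=45 d=17 *, l++
l=1 r=5: 12+39=51 d=11 *, l++
l=2 r=5: 16+39=55 d=7 *, l++

l=3, r=5, best |Δ|=7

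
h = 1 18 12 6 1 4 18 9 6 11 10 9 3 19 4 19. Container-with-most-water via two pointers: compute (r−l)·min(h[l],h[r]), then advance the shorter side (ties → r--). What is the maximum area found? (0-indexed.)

max area = 252

[0,15] min(1,19)*15=15 best=15 * → l++
[1,15] min(18,19)*14=252 best=252 * → l++
[2,15] min(12,19)*13=156 best=252 → l++
[3,15] min(6,19)*12=72 best=252 → l++
[4,15] min(1,19)*11=11 best=252 → l++
[5,15] min(4,19)*10=40 best=252 → l++
[6,15] min(18,19)*9=162 best=252 → l++
[7,15] min(9,19)*8=72 best=252 → l++
[8,15] min(6,19)*7=42 best=252 → l++
[9,15] min(11,19)*6=66 best=252 → l++
[10,15] min(10,19)*5=50 best=252 → l++
[11,15] min(9,19)*4=36 best=252 → l++
[12,15] min(3,19)*3=9 best=252 → l++
[13,15] min(19,19)*2=38 best=252 → r--
[13,14] min(19,4)*1=4 best=252 → r--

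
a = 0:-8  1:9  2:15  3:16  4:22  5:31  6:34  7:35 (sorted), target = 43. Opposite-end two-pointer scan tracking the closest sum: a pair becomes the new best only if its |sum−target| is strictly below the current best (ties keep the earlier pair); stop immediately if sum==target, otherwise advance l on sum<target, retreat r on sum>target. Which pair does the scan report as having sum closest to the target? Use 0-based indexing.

pair (9, 34) with sum 43 (|Δ|=0)

l=0 r=7: -8+35=27 d=16 *, l++
l=1 r=7: 9+35=44 d=1 *, r--
l=1 r=6: 9+34=43 d=0 *, stop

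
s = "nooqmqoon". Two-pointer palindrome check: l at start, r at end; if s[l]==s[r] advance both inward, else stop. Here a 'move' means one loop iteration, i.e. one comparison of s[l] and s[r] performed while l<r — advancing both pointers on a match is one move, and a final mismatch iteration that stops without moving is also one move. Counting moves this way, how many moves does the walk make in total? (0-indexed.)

4 moves

l=0 r=8: 'n'=='n', l++,r--
l=1 r=7: 'o'=='o', l++,r--
l=2 r=6: 'o'=='o', l++,r--
l=3 r=5: 'q'=='q', l++,r--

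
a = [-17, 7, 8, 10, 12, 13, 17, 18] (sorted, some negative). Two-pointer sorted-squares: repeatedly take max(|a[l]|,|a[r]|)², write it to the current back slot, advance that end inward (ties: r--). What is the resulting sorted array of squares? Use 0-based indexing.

[0,7] |-17|<=|18| out[7]=324 → r--
[0,6] |-17|<=|17| out[6]=289 → r--
[0,5] |-17|>|13| out[5]=289 → l++
[1,5] |7|<=|13| out[4]=169 → r--
[1,4] |7|<=|12| out[3]=144 → r--
[1,3] |7|<=|10| out[2]=100 → r--
[1,2] |7|<=|8| out[1]=64 → r--
[1,1] |7|<=|7| out[0]=49 → r--

[49, 64, 100, 144, 169, 289, 289, 324]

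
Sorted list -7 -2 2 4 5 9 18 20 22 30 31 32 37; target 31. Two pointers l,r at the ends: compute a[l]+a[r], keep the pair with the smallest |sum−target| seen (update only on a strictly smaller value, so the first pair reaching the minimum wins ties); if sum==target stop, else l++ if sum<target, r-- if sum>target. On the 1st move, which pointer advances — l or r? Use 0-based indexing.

l

l=0 r=12: -7+37=30 d=1 *, l++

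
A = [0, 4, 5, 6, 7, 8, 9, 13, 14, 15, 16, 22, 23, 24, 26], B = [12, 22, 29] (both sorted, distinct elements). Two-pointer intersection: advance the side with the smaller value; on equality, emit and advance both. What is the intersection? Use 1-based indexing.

intersection = [22]

i=1 j=1: 0<12, i++
i=2 j=1: 4<12, i++
i=3 j=1: 5<12, i++
i=4 j=1: 6<12, i++
i=5 j=1: 7<12, i++
i=6 j=1: 8<12, i++
i=7 j=1: 9<12, i++
i=8 j=1: 13>12, j++
i=8 j=2: 13<22, i++
i=9 j=2: 14<22, i++
i=10 j=2: 15<22, i++
i=11 j=2: 16<22, i++
i=12 j=2: 22==22 emit, i++,j++
i=13 j=3: 23<29, i++
i=14 j=3: 24<29, i++
i=15 j=3: 26<29, i++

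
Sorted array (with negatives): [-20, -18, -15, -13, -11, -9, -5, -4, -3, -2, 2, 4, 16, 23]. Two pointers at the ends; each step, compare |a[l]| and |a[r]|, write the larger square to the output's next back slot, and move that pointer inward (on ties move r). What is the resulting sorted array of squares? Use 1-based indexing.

[1,14] |-20|<=|23| out[14]=529 → r--
[1,13] |-20|>|16| out[13]=400 → l++
[2,13] |-18|>|16| out[12]=324 → l++
[3,13] |-15|<=|16| out[11]=256 → r--
[3,12] |-15|>|4| out[10]=225 → l++
[4,12] |-13|>|4| out[9]=169 → l++
[5,12] |-11|>|4| out[8]=121 → l++
[6,12] |-9|>|4| out[7]=81 → l++
[7,12] |-5|>|4| out[6]=25 → l++
[8,12] |-4|<=|4| out[5]=16 → r--
[8,11] |-4|>|2| out[4]=16 → l++
[9,11] |-3|>|2| out[3]=9 → l++
[10,11] |-2|<=|2| out[2]=4 → r--
[10,10] |-2|<=|-2| out[1]=4 → r--

[4, 4, 9, 16, 16, 25, 81, 121, 169, 225, 256, 324, 400, 529]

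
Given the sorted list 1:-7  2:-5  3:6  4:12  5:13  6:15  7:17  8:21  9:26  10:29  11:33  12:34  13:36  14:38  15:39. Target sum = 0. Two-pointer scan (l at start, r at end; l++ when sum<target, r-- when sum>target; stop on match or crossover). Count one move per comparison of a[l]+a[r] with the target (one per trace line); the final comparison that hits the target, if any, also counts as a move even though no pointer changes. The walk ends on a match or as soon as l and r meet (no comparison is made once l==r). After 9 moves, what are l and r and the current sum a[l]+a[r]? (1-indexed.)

l=1 r=15: -7+39=32 >0, r--
l=1 r=14: -7+38=31 >0, r--
l=1 r=13: -7+36=29 >0, r--
l=1 r=12: -7+34=27 >0, r--
l=1 r=11: -7+33=26 >0, r--
l=1 r=10: -7+29=22 >0, r--
l=1 r=9: -7+26=19 >0, r--
l=1 r=8: -7+21=14 >0, r--
l=1 r=7: -7+17=10 >0, r--

l=1, r=6, sum=8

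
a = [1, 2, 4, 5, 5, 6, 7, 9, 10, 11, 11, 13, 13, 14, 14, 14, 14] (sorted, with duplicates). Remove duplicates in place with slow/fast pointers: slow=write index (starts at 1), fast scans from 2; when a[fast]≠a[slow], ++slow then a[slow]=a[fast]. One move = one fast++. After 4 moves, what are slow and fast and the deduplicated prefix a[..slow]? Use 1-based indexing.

slow=4, fast=6, prefix=[1, 2, 4, 5]

(s=1,f=2) a[fast]=2≠a[slow]=1 write a[2]=2 → slow++,fast++
(s=2,f=3) a[fast]=4≠a[slow]=2 write a[3]=4 → slow++,fast++
(s=3,f=4) a[fast]=5≠a[slow]=4 write a[4]=5 → slow++,fast++
(s=4,f=5) a[fast]=5=a[slow] dup → fast++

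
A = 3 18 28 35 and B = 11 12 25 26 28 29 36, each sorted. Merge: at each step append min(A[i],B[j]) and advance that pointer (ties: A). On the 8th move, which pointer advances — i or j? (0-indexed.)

j

[i=0,j=0] A[i]=3<=B[j]=11 take 3 → i++
[i=1,j=0] A[i]=18>B[j]=11 take 11 → j++
[i=1,j=1] A[i]=18>B[j]=12 take 12 → j++
[i=1,j=2] A[i]=18<=B[j]=25 take 18 → i++
[i=2,j=2] A[i]=28>B[j]=25 take 25 → j++
[i=2,j=3] A[i]=28>B[j]=26 take 26 → j++
[i=2,j=4] A[i]=28<=B[j]=28 take 28 → i++
[i=3,j=4] A[i]=35>B[j]=28 take 28 → j++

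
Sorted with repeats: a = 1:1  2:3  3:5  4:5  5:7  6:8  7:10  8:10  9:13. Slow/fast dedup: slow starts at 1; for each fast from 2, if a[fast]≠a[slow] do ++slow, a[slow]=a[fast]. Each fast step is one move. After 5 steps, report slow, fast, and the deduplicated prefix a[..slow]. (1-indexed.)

slow=5, fast=7, prefix=[1, 3, 5, 7, 8]

(s=1,f=2) a[fast]=3≠a[slow]=1 write a[2]=3 → slow++,fast++
(s=2,f=3) a[fast]=5≠a[slow]=3 write a[3]=5 → slow++,fast++
(s=3,f=4) a[fast]=5=a[slow] dup → fast++
(s=3,f=5) a[fast]=7≠a[slow]=5 write a[4]=7 → slow++,fast++
(s=4,f=6) a[fast]=8≠a[slow]=7 write a[5]=8 → slow++,fast++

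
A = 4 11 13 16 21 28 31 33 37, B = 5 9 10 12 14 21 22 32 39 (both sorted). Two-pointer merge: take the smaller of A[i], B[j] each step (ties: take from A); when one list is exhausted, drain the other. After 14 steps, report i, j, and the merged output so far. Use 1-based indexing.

i=8, j=8, merged so far=[4, 5, 9, 10, 11, 12, 13, 14, 16, 21, 21, 22, 28, 31]

[i=1,j=1] A[i]=4<=B[j]=5 take 4 → i++
[i=2,j=1] A[i]=11>B[j]=5 take 5 → j++
[i=2,j=2] A[i]=11>B[j]=9 take 9 → j++
[i=2,j=3] A[i]=11>B[j]=10 take 10 → j++
[i=2,j=4] A[i]=11<=B[j]=12 take 11 → i++
[i=3,j=4] A[i]=13>B[j]=12 take 12 → j++
[i=3,j=5] A[i]=13<=B[j]=14 take 13 → i++
[i=4,j=5] A[i]=16>B[j]=14 take 14 → j++
[i=4,j=6] A[i]=16<=B[j]=21 take 16 → i++
[i=5,j=6] A[i]=21<=B[j]=21 take 21 → i++
[i=6,j=6] A[i]=28>B[j]=21 take 21 → j++
[i=6,j=7] A[i]=28>B[j]=22 take 22 → j++
[i=6,j=8] A[i]=28<=B[j]=32 take 28 → i++
[i=7,j=8] A[i]=31<=B[j]=32 take 31 → i++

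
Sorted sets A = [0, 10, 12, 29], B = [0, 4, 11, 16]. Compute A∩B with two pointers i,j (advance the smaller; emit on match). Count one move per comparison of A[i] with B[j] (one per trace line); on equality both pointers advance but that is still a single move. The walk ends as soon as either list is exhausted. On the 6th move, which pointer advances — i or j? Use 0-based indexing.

j

i=0 j=0: 0==0 emit, i++,j++
i=1 j=1: 10>4, j++
i=1 j=2: 10<11, i++
i=2 j=2: 12>11, j++
i=2 j=3: 12<16, i++
i=3 j=3: 29>16, j++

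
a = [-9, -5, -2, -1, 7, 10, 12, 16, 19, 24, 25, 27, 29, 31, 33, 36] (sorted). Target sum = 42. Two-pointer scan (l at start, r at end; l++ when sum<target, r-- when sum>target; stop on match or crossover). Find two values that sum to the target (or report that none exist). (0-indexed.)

no pair

[0,15] -9+36=27 <42 → l++
[1,15] -5+36=31 <42 → l++
[2,15] -2+36=34 <42 → l++
[3,15] -1+36=35 <42 → l++
[4,15] 7+36=43 >42 → r--
[4,14] 7+33=40 <42 → l++
[5,14] 10+33=43 >42 → r--
[5,13] 10+31=41 <42 → l++
[6,13] 12+31=43 >42 → r--
[6,12] 12+29=41 <42 → l++
[7,12] 16+29=45 >42 → r--
[7,11] 16+27=43 >42 → r--
[7,10] 16+25=41 <42 → l++
[8,10] 19+25=44 >42 → r--
[8,9] 19+24=43 >42 → r--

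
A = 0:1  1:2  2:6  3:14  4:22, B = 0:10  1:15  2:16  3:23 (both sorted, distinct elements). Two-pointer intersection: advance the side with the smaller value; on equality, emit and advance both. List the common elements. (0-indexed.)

[i=0,j=0] 1<10 → i++
[i=1,j=0] 2<10 → i++
[i=2,j=0] 6<10 → i++
[i=3,j=0] 14>10 → j++
[i=3,j=1] 14<15 → i++
[i=4,j=1] 22>15 → j++
[i=4,j=2] 22>16 → j++
[i=4,j=3] 22<23 → i++

intersection = []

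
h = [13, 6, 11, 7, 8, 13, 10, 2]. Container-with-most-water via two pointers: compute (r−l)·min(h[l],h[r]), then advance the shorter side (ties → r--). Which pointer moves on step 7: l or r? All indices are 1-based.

l=1 r=8: min(13,2)*7=14 best=14 *, r--
l=1 r=7: min(13,10)*6=60 best=60 *, r--
l=1 r=6: min(13,13)*5=65 best=65 *, r--
l=1 r=5: min(13,8)*4=32 best=65, r--
l=1 r=4: min(13,7)*3=21 best=65, r--
l=1 r=3: min(13,11)*2=22 best=65, r--
l=1 r=2: min(13,6)*1=6 best=65, r--

r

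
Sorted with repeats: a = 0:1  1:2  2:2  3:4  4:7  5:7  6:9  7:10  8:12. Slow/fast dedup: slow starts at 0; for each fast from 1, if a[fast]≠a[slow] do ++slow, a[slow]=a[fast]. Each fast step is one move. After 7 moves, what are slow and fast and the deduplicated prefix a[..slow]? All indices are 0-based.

slow=5, fast=8, prefix=[1, 2, 4, 7, 9, 10]

slow=0 fast=1: a[fast]=2≠a[slow]=1 write a[1]=2, slow++,fast++
slow=1 fast=2: a[fast]=2=a[slow] dup, fast++
slow=1 fast=3: a[fast]=4≠a[slow]=2 write a[2]=4, slow++,fast++
slow=2 fast=4: a[fast]=7≠a[slow]=4 write a[3]=7, slow++,fast++
slow=3 fast=5: a[fast]=7=a[slow] dup, fast++
slow=3 fast=6: a[fast]=9≠a[slow]=7 write a[4]=9, slow++,fast++
slow=4 fast=7: a[fast]=10≠a[slow]=9 write a[5]=10, slow++,fast++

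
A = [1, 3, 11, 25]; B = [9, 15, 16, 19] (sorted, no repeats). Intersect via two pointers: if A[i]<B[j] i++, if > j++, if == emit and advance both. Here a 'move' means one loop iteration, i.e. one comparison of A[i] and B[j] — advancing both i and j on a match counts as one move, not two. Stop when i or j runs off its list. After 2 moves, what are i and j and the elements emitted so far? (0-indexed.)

i=2, j=0, emitted=[]

i=0 j=0: 1<9, i++
i=1 j=0: 3<9, i++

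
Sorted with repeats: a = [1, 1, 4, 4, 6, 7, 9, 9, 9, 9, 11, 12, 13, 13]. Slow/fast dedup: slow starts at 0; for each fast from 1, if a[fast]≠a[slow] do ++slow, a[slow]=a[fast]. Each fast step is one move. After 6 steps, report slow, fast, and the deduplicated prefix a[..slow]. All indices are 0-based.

slow=0 fast=1: a[fast]=1=a[slow] dup, fast++
slow=0 fast=2: a[fast]=4≠a[slow]=1 write a[1]=4, slow++,fast++
slow=1 fast=3: a[fast]=4=a[slow] dup, fast++
slow=1 fast=4: a[fast]=6≠a[slow]=4 write a[2]=6, slow++,fast++
slow=2 fast=5: a[fast]=7≠a[slow]=6 write a[3]=7, slow++,fast++
slow=3 fast=6: a[fast]=9≠a[slow]=7 write a[4]=9, slow++,fast++

slow=4, fast=7, prefix=[1, 4, 6, 7, 9]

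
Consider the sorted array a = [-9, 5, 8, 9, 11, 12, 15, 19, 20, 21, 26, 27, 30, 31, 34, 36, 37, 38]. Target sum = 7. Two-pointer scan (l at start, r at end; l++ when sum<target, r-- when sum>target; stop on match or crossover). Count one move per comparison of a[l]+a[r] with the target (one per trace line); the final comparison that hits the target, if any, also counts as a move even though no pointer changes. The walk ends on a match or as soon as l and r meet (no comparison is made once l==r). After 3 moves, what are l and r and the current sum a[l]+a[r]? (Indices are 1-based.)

l=1, r=15, sum=25

l=1 r=18: -9+38=29 >7, r--
l=1 r=17: -9+37=28 >7, r--
l=1 r=16: -9+36=27 >7, r--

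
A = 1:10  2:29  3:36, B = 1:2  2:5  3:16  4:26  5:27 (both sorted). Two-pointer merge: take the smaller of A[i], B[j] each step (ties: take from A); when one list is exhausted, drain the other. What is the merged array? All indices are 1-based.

[i=1,j=1] A[i]=10>B[j]=2 take 2 → j++
[i=1,j=2] A[i]=10>B[j]=5 take 5 → j++
[i=1,j=3] A[i]=10<=B[j]=16 take 10 → i++
[i=2,j=3] A[i]=29>B[j]=16 take 16 → j++
[i=2,j=4] A[i]=29>B[j]=26 take 26 → j++
[i=2,j=5] A[i]=29>B[j]=27 take 27 → j++
[i=2,j=6] B done, take A[i]=29 → i++
[i=3,j=6] B done, take A[i]=36 → i++

[2, 5, 10, 16, 26, 27, 29, 36]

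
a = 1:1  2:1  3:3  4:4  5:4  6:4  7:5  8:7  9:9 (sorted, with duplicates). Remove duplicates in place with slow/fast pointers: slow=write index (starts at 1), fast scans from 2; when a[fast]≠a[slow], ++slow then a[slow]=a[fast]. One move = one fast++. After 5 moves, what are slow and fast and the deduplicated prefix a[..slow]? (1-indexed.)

slow=1 fast=2: a[fast]=1=a[slow] dup, fast++
slow=1 fast=3: a[fast]=3≠a[slow]=1 write a[2]=3, slow++,fast++
slow=2 fast=4: a[fast]=4≠a[slow]=3 write a[3]=4, slow++,fast++
slow=3 fast=5: a[fast]=4=a[slow] dup, fast++
slow=3 fast=6: a[fast]=4=a[slow] dup, fast++

slow=3, fast=7, prefix=[1, 3, 4]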